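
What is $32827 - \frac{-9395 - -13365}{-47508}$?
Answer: $\frac{779774543}{23754} \approx 32827.0$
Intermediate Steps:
$32827 - \frac{-9395 - -13365}{-47508} = 32827 - \left(-9395 + 13365\right) \left(- \frac{1}{47508}\right) = 32827 - 3970 \left(- \frac{1}{47508}\right) = 32827 - - \frac{1985}{23754} = 32827 + \frac{1985}{23754} = \frac{779774543}{23754}$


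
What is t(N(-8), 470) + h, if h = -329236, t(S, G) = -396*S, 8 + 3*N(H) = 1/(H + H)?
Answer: -1312687/4 ≈ -3.2817e+5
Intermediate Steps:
N(H) = -8/3 + 1/(6*H) (N(H) = -8/3 + 1/(3*(H + H)) = -8/3 + 1/(3*((2*H))) = -8/3 + (1/(2*H))/3 = -8/3 + 1/(6*H))
t(N(-8), 470) + h = -66*(1 - 16*(-8))/(-8) - 329236 = -66*(-1)*(1 + 128)/8 - 329236 = -66*(-1)*129/8 - 329236 = -396*(-43/16) - 329236 = 4257/4 - 329236 = -1312687/4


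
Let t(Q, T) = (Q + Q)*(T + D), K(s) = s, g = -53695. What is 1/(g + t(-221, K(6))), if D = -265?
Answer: 1/60783 ≈ 1.6452e-5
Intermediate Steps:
t(Q, T) = 2*Q*(-265 + T) (t(Q, T) = (Q + Q)*(T - 265) = (2*Q)*(-265 + T) = 2*Q*(-265 + T))
1/(g + t(-221, K(6))) = 1/(-53695 + 2*(-221)*(-265 + 6)) = 1/(-53695 + 2*(-221)*(-259)) = 1/(-53695 + 114478) = 1/60783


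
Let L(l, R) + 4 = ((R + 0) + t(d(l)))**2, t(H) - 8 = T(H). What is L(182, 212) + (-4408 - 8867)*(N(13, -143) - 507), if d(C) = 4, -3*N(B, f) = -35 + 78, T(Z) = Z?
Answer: 6970872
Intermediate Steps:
N(B, f) = -43/3 (N(B, f) = -(-35 + 78)/3 = -1/3*43 = -43/3)
t(H) = 8 + H
L(l, R) = -4 + (12 + R)**2 (L(l, R) = -4 + ((R + 0) + (8 + 4))**2 = -4 + (R + 12)**2 = -4 + (12 + R)**2)
L(182, 212) + (-4408 - 8867)*(N(13, -143) - 507) = (-4 + (12 + 212)**2) + (-4408 - 8867)*(-43/3 - 507) = (-4 + 224**2) - 13275*(-1564/3) = (-4 + 50176) + 6920700 = 50172 + 6920700 = 6970872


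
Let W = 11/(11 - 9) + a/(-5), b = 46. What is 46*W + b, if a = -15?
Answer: 437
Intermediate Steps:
W = 17/2 (W = 11/(11 - 9) - 15/(-5) = 11/2 - 15*(-1/5) = 11*(1/2) + 3 = 11/2 + 3 = 17/2 ≈ 8.5000)
46*W + b = 46*(17/2) + 46 = 391 + 46 = 437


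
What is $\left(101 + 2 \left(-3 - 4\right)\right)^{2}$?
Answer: $7569$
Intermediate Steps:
$\left(101 + 2 \left(-3 - 4\right)\right)^{2} = \left(101 + 2 \left(-7\right)\right)^{2} = \left(101 - 14\right)^{2} = 87^{2} = 7569$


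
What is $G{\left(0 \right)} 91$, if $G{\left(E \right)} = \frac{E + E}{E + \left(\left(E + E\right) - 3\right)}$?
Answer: $0$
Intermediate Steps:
$G{\left(E \right)} = \frac{2 E}{-3 + 3 E}$ ($G{\left(E \right)} = \frac{2 E}{E + \left(2 E - 3\right)} = \frac{2 E}{E + \left(-3 + 2 E\right)} = \frac{2 E}{-3 + 3 E}$)
$G{\left(0 \right)} 91 = \frac{2}{3} \cdot 0 \frac{1}{-1 + 0} \cdot 91 = \frac{2}{3} \cdot 0 \frac{1}{-1} \cdot 91 = \frac{2}{3} \cdot 0 \left(-1\right) 91 = 0 \cdot 91 = 0$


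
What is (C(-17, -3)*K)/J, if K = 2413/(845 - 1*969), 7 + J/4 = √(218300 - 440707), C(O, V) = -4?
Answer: -16891/27584544 - 2413*I*√222407/27584544 ≈ -0.00061234 - 0.041254*I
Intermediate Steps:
J = -28 + 4*I*√222407 (J = -28 + 4*√(218300 - 440707) = -28 + 4*√(-222407) = -28 + 4*(I*√222407) = -28 + 4*I*√222407 ≈ -28.0 + 1886.4*I)
K = -2413/124 (K = 2413/(845 - 969) = 2413/(-124) = 2413*(-1/124) = -2413/124 ≈ -19.460)
(C(-17, -3)*K)/J = (-4*(-2413/124))/(-28 + 4*I*√222407) = 2413/(31*(-28 + 4*I*√222407))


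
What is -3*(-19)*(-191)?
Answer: -10887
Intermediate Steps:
-3*(-19)*(-191) = 57*(-191) = -10887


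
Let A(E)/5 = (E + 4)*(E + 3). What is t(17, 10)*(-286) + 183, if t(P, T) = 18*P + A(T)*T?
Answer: -2689933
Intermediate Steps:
A(E) = 5*(3 + E)*(4 + E) (A(E) = 5*((E + 4)*(E + 3)) = 5*((4 + E)*(3 + E)) = 5*((3 + E)*(4 + E)) = 5*(3 + E)*(4 + E))
t(P, T) = 18*P + T*(60 + 5*T**2 + 35*T) (t(P, T) = 18*P + (60 + 5*T**2 + 35*T)*T = 18*P + T*(60 + 5*T**2 + 35*T))
t(17, 10)*(-286) + 183 = (18*17 + 5*10*(12 + 10**2 + 7*10))*(-286) + 183 = (306 + 5*10*(12 + 100 + 70))*(-286) + 183 = (306 + 5*10*182)*(-286) + 183 = (306 + 9100)*(-286) + 183 = 9406*(-286) + 183 = -2690116 + 183 = -2689933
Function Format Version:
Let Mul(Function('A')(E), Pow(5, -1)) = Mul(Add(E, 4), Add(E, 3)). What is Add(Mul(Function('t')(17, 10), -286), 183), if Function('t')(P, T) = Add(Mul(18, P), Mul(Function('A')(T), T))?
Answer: -2689933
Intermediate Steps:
Function('A')(E) = Mul(5, Add(3, E), Add(4, E)) (Function('A')(E) = Mul(5, Mul(Add(E, 4), Add(E, 3))) = Mul(5, Mul(Add(4, E), Add(3, E))) = Mul(5, Mul(Add(3, E), Add(4, E))) = Mul(5, Add(3, E), Add(4, E)))
Function('t')(P, T) = Add(Mul(18, P), Mul(T, Add(60, Mul(5, Pow(T, 2)), Mul(35, T)))) (Function('t')(P, T) = Add(Mul(18, P), Mul(Add(60, Mul(5, Pow(T, 2)), Mul(35, T)), T)) = Add(Mul(18, P), Mul(T, Add(60, Mul(5, Pow(T, 2)), Mul(35, T)))))
Add(Mul(Function('t')(17, 10), -286), 183) = Add(Mul(Add(Mul(18, 17), Mul(5, 10, Add(12, Pow(10, 2), Mul(7, 10)))), -286), 183) = Add(Mul(Add(306, Mul(5, 10, Add(12, 100, 70))), -286), 183) = Add(Mul(Add(306, Mul(5, 10, 182)), -286), 183) = Add(Mul(Add(306, 9100), -286), 183) = Add(Mul(9406, -286), 183) = Add(-2690116, 183) = -2689933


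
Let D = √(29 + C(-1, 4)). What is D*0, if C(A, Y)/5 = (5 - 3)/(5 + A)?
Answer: 0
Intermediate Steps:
C(A, Y) = 10/(5 + A) (C(A, Y) = 5*((5 - 3)/(5 + A)) = 5*(2/(5 + A)) = 10/(5 + A))
D = 3*√14/2 (D = √(29 + 10/(5 - 1)) = √(29 + 10/4) = √(29 + 10*(¼)) = √(29 + 5/2) = √(63/2) = 3*√14/2 ≈ 5.6125)
D*0 = (3*√14/2)*0 = 0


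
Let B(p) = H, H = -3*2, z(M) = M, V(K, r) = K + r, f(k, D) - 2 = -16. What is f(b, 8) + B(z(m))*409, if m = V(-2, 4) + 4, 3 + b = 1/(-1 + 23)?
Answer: -2468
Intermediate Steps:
b = -65/22 (b = -3 + 1/(-1 + 23) = -3 + 1/22 = -65/22 ≈ -2.9545)
f(k, D) = -14 (f(k, D) = 2 - 16 = -14)
m = 6 (m = (-2 + 4) + 4 = 2 + 4 = 6)
H = -6
B(p) = -6
f(b, 8) + B(z(m))*409 = -14 - 6*409 = -14 - 2454 = -2468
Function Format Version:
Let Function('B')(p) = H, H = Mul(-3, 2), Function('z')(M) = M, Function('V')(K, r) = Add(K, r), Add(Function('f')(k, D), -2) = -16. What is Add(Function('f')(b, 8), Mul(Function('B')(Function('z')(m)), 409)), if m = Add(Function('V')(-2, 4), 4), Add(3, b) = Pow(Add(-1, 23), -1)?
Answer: -2468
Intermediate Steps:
b = Rational(-65, 22) (b = Add(-3, Pow(Add(-1, 23), -1)) = Add(-3, Pow(22, -1)) = Add(-3, Rational(1, 22)) = Rational(-65, 22) ≈ -2.9545)
Function('f')(k, D) = -14 (Function('f')(k, D) = Add(2, -16) = -14)
m = 6 (m = Add(Add(-2, 4), 4) = Add(2, 4) = 6)
H = -6
Function('B')(p) = -6
Add(Function('f')(b, 8), Mul(Function('B')(Function('z')(m)), 409)) = Add(-14, Mul(-6, 409)) = Add(-14, -2454) = -2468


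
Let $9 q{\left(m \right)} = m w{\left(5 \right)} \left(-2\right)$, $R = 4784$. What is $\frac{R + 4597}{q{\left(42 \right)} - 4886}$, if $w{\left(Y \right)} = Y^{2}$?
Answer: $- \frac{28143}{15358} \approx -1.8325$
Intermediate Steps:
$q{\left(m \right)} = - \frac{50 m}{9}$ ($q{\left(m \right)} = \frac{m 5^{2} \left(-2\right)}{9} = \frac{m 25 \left(-2\right)}{9} = \frac{25 m \left(-2\right)}{9} = \frac{\left(-50\right) m}{9} = - \frac{50 m}{9}$)
$\frac{R + 4597}{q{\left(42 \right)} - 4886} = \frac{4784 + 4597}{\left(- \frac{50}{9}\right) 42 - 4886} = \frac{9381}{- \frac{700}{3} - 4886} = \frac{9381}{- \frac{15358}{3}} = 9381 \left(- \frac{3}{15358}\right) = - \frac{28143}{15358}$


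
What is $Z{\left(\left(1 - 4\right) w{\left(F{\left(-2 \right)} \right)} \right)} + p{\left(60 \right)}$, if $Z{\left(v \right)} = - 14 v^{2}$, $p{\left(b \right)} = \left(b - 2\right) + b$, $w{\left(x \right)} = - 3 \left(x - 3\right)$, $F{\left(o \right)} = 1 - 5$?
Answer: $-55448$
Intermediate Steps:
$F{\left(o \right)} = -4$
$w{\left(x \right)} = 9 - 3 x$ ($w{\left(x \right)} = - 3 \left(-3 + x\right) = 9 - 3 x$)
$p{\left(b \right)} = -2 + 2 b$ ($p{\left(b \right)} = \left(-2 + b\right) + b = -2 + 2 b$)
$Z{\left(\left(1 - 4\right) w{\left(F{\left(-2 \right)} \right)} \right)} + p{\left(60 \right)} = - 14 \left(\left(1 - 4\right) \left(9 - -12\right)\right)^{2} + \left(-2 + 2 \cdot 60\right) = - 14 \left(- 3 \left(9 + 12\right)\right)^{2} + \left(-2 + 120\right) = - 14 \left(\left(-3\right) 21\right)^{2} + 118 = - 14 \left(-63\right)^{2} + 118 = \left(-14\right) 3969 + 118 = -55566 + 118 = -55448$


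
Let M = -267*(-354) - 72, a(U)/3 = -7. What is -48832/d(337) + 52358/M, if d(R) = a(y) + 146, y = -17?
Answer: -2302721161/5902875 ≈ -390.10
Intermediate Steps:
a(U) = -21 (a(U) = 3*(-7) = -21)
d(R) = 125 (d(R) = -21 + 146 = 125)
M = 94446 (M = 94518 - 72 = 94446)
-48832/d(337) + 52358/M = -48832/125 + 52358/94446 = -48832*1/125 + 52358*(1/94446) = -48832/125 + 26179/47223 = -2302721161/5902875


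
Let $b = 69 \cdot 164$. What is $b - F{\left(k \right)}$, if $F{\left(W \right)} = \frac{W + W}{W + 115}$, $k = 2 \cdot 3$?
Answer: $\frac{1369224}{121} \approx 11316.0$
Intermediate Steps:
$b = 11316$
$k = 6$
$F{\left(W \right)} = \frac{2 W}{115 + W}$
$b - F{\left(k \right)} = 11316 - 2 \cdot 6 \frac{1}{115 + 6} = 11316 - 2 \cdot 6 \cdot \frac{1}{121} = 11316 - \frac{12}{121} = \frac{1369224}{121}$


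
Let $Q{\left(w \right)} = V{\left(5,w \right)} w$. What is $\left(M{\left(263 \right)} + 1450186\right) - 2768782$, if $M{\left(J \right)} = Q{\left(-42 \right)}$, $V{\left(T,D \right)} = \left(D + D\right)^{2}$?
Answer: $-1614948$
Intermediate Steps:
$V{\left(T,D \right)} = 4 D^{2}$ ($V{\left(T,D \right)} = \left(2 D\right)^{2} = 4 D^{2}$)
$Q{\left(w \right)} = 4 w^{3}$ ($Q{\left(w \right)} = 4 w^{2} w = 4 w^{3}$)
$M{\left(J \right)} = -296352$ ($M{\left(J \right)} = 4 \left(-42\right)^{3} = 4 \left(-74088\right) = -296352$)
$\left(M{\left(263 \right)} + 1450186\right) - 2768782 = \left(-296352 + 1450186\right) - 2768782 = 1153834 - 2768782 = -1614948$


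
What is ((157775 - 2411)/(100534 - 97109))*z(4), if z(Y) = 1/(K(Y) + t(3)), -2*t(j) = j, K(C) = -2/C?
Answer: -77682/3425 ≈ -22.681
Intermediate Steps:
t(j) = -j/2
z(Y) = 1/(-3/2 - 2/Y) (z(Y) = 1/(-2/Y - ½*3) = 1/(-2/Y - 3/2) = 1/(-3/2 - 2/Y))
((157775 - 2411)/(100534 - 97109))*z(4) = ((157775 - 2411)/(100534 - 97109))*(-2*4/(4 + 3*4)) = (155364/3425)*(-2*4/(4 + 12)) = (155364*(1/3425))*(-2*4/16) = 155364*(-2*4*1/16)/3425 = (155364/3425)*(-½) = -77682/3425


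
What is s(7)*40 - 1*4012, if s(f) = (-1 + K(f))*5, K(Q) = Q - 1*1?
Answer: -3012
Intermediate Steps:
K(Q) = -1 + Q (K(Q) = Q - 1 = -1 + Q)
s(f) = -10 + 5*f (s(f) = (-1 + (-1 + f))*5 = (-2 + f)*5 = -10 + 5*f)
s(7)*40 - 1*4012 = (-10 + 5*7)*40 - 1*4012 = (-10 + 35)*40 - 4012 = 25*40 - 4012 = 1000 - 4012 = -3012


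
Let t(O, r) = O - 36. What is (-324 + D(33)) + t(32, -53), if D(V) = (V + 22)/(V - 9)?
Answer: -7817/24 ≈ -325.71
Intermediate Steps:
D(V) = (22 + V)/(-9 + V)
t(O, r) = -36 + O
(-324 + D(33)) + t(32, -53) = (-324 + (22 + 33)/(-9 + 33)) + (-36 + 32) = (-324 + 55/24) - 4 = -7721/24 - 4 = -7817/24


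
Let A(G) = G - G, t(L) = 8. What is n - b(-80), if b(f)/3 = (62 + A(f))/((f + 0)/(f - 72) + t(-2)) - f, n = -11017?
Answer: -304528/27 ≈ -11279.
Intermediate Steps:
A(G) = 0
b(f) = -3*f + 186/(8 + f/(-72 + f)) (b(f) = 3*((62 + 0)/((f + 0)/(f - 72) + 8) - f) = 3*(62/(f/(-72 + f) + 8) - f) = 3*(62/(8 + f/(-72 + f)) - f) = 3*(-f + 62/(8 + f/(-72 + f))) = -3*f + 186/(8 + f/(-72 + f)))
n - b(-80) = -11017 - (-4464 - 9*(-80)**2 + 638*(-80))/(3*(-64 - 80)) = -11017 - (-4464 - 9*6400 - 51040)/(3*(-144)) = -11017 - (-1)*(-4464 - 57600 - 51040)/(3*144) = -11017 - (-1)*(-113104)/(3*144) = -11017 - 1*7069/27 = -11017 - 7069/27 = -304528/27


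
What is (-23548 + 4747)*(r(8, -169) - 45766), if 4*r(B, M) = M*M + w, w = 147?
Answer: 725511789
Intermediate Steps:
r(B, M) = 147/4 + M**2/4 (r(B, M) = (M*M + 147)/4 = (M**2 + 147)/4 = (147 + M**2)/4 = 147/4 + M**2/4)
(-23548 + 4747)*(r(8, -169) - 45766) = (-23548 + 4747)*((147/4 + (1/4)*(-169)**2) - 45766) = -18801*((147/4 + (1/4)*28561) - 45766) = -18801*((147/4 + 28561/4) - 45766) = -18801*(7177 - 45766) = -18801*(-38589) = 725511789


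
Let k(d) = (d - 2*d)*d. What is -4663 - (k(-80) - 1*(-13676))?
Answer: -11939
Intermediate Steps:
k(d) = -d**2 (k(d) = (-d)*d = -d**2)
-4663 - (k(-80) - 1*(-13676)) = -4663 - (-1*(-80)**2 - 1*(-13676)) = -4663 - (-1*6400 + 13676) = -4663 - (-6400 + 13676) = -4663 - 1*7276 = -4663 - 7276 = -11939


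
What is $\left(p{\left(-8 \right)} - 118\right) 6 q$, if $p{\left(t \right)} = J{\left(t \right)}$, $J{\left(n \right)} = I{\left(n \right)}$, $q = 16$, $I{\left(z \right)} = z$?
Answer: $-12096$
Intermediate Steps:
$J{\left(n \right)} = n$
$p{\left(t \right)} = t$
$\left(p{\left(-8 \right)} - 118\right) 6 q = \left(-8 - 118\right) 6 \cdot 16 = \left(-126\right) 96 = -12096$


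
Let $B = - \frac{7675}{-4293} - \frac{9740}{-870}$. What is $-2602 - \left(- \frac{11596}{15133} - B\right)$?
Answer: $- \frac{4876297909513}{1884013101} \approx -2588.3$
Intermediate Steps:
$B = \frac{1616369}{124497}$ ($B = \left(-7675\right) \left(- \frac{1}{4293}\right) - - \frac{974}{87} = \frac{7675}{4293} + \frac{974}{87} = \frac{1616369}{124497} \approx 12.983$)
$-2602 - \left(- \frac{11596}{15133} - B\right) = -2602 - \left(- \frac{11596}{15133} - \frac{1616369}{124497}\right) = -2602 - - \frac{25904179289}{1884013101} = -2602 + \frac{25904179289}{1884013101} = - \frac{4876297909513}{1884013101}$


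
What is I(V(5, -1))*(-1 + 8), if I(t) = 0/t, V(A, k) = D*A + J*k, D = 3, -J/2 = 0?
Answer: 0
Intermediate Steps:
J = 0 (J = -2*0 = 0)
V(A, k) = 3*A (V(A, k) = 3*A + 0*k = 3*A + 0 = 3*A)
I(t) = 0
I(V(5, -1))*(-1 + 8) = 0*(-1 + 8) = 0*7 = 0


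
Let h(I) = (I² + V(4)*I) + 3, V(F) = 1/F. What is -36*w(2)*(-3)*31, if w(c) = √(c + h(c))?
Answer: 1674*√38 ≈ 10319.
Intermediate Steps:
h(I) = 3 + I² + I/4 (h(I) = (I² + I/4) + 3 = 3 + I² + I/4)
w(c) = √(3 + c² + 5*c/4) (w(c) = √(c + (3 + c² + c/4)) = √(3 + c² + 5*c/4))
-36*w(2)*(-3)*31 = -36*√(12 + 4*2² + 5*2)/2*(-3)*31 = -36*√(12 + 4*4 + 10)/2*(-3)*31 = -36*√(12 + 16 + 10)/2*(-3)*31 = -36*√38/2*(-3)*31 = -(-54)*√38*31 = (54*√38)*31 = 1674*√38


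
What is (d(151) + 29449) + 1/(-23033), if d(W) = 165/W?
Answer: 102426921661/3477983 ≈ 29450.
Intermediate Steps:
(d(151) + 29449) + 1/(-23033) = (165/151 + 29449) + 1/(-23033) = (165*(1/151) + 29449) - 1/23033 = (165/151 + 29449) - 1/23033 = 4446964/151 - 1/23033 = 102426921661/3477983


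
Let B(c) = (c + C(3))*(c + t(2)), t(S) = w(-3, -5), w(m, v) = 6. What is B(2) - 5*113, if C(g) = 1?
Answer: -541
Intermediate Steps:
t(S) = 6
B(c) = (1 + c)*(6 + c) (B(c) = (c + 1)*(c + 6) = (1 + c)*(6 + c))
B(2) - 5*113 = (6 + 2² + 7*2) - 5*113 = (6 + 4 + 14) - 565 = 24 - 565 = -541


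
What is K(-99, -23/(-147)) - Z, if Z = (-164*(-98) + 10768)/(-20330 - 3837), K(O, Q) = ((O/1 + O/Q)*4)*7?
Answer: -1035258160/50531 ≈ -20488.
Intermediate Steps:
K(O, Q) = 28*O + 28*O/Q (K(O, Q) = ((O*1 + O/Q)*4)*7 = ((O + O/Q)*4)*7 = (4*O + 4*O/Q)*7 = 28*O + 28*O/Q)
Z = -2440/2197 (Z = (16072 + 10768)/(-24167) = 26840*(-1/24167) = -2440/2197 ≈ -1.1106)
K(-99, -23/(-147)) - Z = 28*(-99)*(1 - 23/(-147))/(-23/(-147)) - 1*(-2440/2197) = 28*(-99)*(1 - 23*(-1/147))/(-23*(-1/147)) + 2440/2197 = 28*(-99)*(1 + 23/147)/(23/147) + 2440/2197 = 28*(-99)*(147/23)*(170/147) + 2440/2197 = -471240/23 + 2440/2197 = -1035258160/50531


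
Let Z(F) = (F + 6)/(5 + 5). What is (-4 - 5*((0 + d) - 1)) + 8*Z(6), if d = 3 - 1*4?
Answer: 78/5 ≈ 15.600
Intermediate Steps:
Z(F) = 3/5 + F/10 (Z(F) = (6 + F)/10 = (6 + F)*(1/10) = 3/5 + F/10)
d = -1 (d = 3 - 4 = -1)
(-4 - 5*((0 + d) - 1)) + 8*Z(6) = (-4 - 5*((0 - 1) - 1)) + 8*(3/5 + (1/10)*6) = (-4 - 5*(-1 - 1)) + 8*(3/5 + 3/5) = (-4 - 5*(-2)) + 8*(6/5) = (-4 + 10) + 48/5 = 6 + 48/5 = 78/5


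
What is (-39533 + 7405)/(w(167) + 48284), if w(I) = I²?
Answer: -32128/76173 ≈ -0.42178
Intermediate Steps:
(-39533 + 7405)/(w(167) + 48284) = (-39533 + 7405)/(167² + 48284) = -32128/(27889 + 48284) = -32128/76173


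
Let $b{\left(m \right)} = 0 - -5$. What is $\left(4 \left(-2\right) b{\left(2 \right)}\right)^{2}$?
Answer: $1600$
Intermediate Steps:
$b{\left(m \right)} = 5$ ($b{\left(m \right)} = 0 + 5 = 5$)
$\left(4 \left(-2\right) b{\left(2 \right)}\right)^{2} = \left(4 \left(-2\right) 5\right)^{2} = \left(\left(-8\right) 5\right)^{2} = \left(-40\right)^{2} = 1600$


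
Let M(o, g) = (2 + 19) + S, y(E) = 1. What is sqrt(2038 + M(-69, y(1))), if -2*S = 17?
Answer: sqrt(8202)/2 ≈ 45.282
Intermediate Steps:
S = -17/2 (S = -1/2*17 = -17/2 ≈ -8.5000)
M(o, g) = 25/2 (M(o, g) = (2 + 19) - 17/2 = 21 - 17/2 = 25/2)
sqrt(2038 + M(-69, y(1))) = sqrt(2038 + 25/2) = sqrt(4101/2) = sqrt(8202)/2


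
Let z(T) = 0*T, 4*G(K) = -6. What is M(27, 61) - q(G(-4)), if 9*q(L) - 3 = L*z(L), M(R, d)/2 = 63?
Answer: 377/3 ≈ 125.67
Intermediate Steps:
G(K) = -3/2 (G(K) = (¼)*(-6) = -3/2)
M(R, d) = 126 (M(R, d) = 2*63 = 126)
z(T) = 0
q(L) = ⅓ (q(L) = ⅓ + (L*0)/9 = ⅓ + (⅑)*0 = ⅓ + 0 = ⅓)
M(27, 61) - q(G(-4)) = 126 - 1*⅓ = 126 - ⅓ = 377/3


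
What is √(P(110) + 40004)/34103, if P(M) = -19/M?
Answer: √484046310/3751330 ≈ 0.0058649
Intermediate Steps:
√(P(110) + 40004)/34103 = √(-19/110 + 40004)/34103 = √(-19*1/110 + 40004)*(1/34103) = √(-19/110 + 40004)*(1/34103) = √(4400421/110)*(1/34103) = (√484046310/110)*(1/34103) = √484046310/3751330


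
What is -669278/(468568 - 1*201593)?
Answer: -669278/266975 ≈ -2.5069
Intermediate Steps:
-669278/(468568 - 1*201593) = -669278/(468568 - 201593) = -669278/266975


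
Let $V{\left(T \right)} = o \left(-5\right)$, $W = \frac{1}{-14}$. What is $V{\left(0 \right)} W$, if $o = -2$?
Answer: $- \frac{5}{7} \approx -0.71429$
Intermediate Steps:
$W = - \frac{1}{14} \approx -0.071429$
$V{\left(T \right)} = 10$ ($V{\left(T \right)} = \left(-2\right) \left(-5\right) = 10$)
$V{\left(0 \right)} W = 10 \left(- \frac{1}{14}\right) = - \frac{5}{7}$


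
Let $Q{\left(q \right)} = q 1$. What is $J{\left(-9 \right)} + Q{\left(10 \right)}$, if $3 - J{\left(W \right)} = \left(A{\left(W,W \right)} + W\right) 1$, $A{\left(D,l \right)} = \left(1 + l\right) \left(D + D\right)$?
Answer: $-122$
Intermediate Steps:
$Q{\left(q \right)} = q$
$A{\left(D,l \right)} = 2 D \left(1 + l\right)$ ($A{\left(D,l \right)} = \left(1 + l\right) 2 D = 2 D \left(1 + l\right)$)
$J{\left(W \right)} = 3 - W - 2 W \left(1 + W\right)$ ($J{\left(W \right)} = 3 - \left(2 W \left(1 + W\right) + W\right) 1 = 3 - \left(W + 2 W \left(1 + W\right)\right) 1 = 3 - \left(W + 2 W \left(1 + W\right)\right) = 3 - W - 2 W \left(1 + W\right)$)
$J{\left(-9 \right)} + Q{\left(10 \right)} = \left(3 - -9 - - 18 \left(1 - 9\right)\right) + 10 = \left(3 + 9 - \left(-18\right) \left(-8\right)\right) + 10 = \left(3 + 9 - 144\right) + 10 = -132 + 10 = -122$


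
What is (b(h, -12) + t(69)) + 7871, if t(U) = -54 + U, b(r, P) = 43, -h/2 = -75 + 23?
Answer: 7929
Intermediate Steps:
h = 104 (h = -2*(-75 + 23) = -2*(-52) = 104)
(b(h, -12) + t(69)) + 7871 = (43 + (-54 + 69)) + 7871 = (43 + 15) + 7871 = 58 + 7871 = 7929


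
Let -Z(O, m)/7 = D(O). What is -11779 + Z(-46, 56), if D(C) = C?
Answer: -11457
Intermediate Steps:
Z(O, m) = -7*O
-11779 + Z(-46, 56) = -11779 - 7*(-46) = -11779 + 322 = -11457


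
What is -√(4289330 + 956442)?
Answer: -2*√1311443 ≈ -2290.4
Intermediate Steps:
-√(4289330 + 956442) = -√5245772 = -2*√1311443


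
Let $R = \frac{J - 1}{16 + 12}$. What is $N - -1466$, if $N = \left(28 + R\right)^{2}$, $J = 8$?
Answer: $\frac{36225}{16} \approx 2264.1$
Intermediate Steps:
$R = \frac{1}{4}$ ($R = \frac{8 - 1}{16 + 12} = \frac{7}{28} = 7 \cdot \frac{1}{28} = \frac{1}{4} \approx 0.25$)
$N = \frac{12769}{16}$ ($N = \left(28 + \frac{1}{4}\right)^{2} = \left(\frac{113}{4}\right)^{2} = \frac{12769}{16} \approx 798.06$)
$N - -1466 = \frac{12769}{16} - -1466 = \frac{12769}{16} + 1466 = \frac{36225}{16}$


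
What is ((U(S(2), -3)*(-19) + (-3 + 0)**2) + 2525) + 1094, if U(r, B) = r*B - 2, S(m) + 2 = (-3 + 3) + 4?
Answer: 3780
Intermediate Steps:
S(m) = 2 (S(m) = -2 + ((-3 + 3) + 4) = -2 + (0 + 4) = -2 + 4 = 2)
U(r, B) = -2 + B*r (U(r, B) = B*r - 2 = -2 + B*r)
((U(S(2), -3)*(-19) + (-3 + 0)**2) + 2525) + 1094 = (((-2 - 3*2)*(-19) + (-3 + 0)**2) + 2525) + 1094 = (((-2 - 6)*(-19) + (-3)**2) + 2525) + 1094 = ((-8*(-19) + 9) + 2525) + 1094 = ((152 + 9) + 2525) + 1094 = (161 + 2525) + 1094 = 2686 + 1094 = 3780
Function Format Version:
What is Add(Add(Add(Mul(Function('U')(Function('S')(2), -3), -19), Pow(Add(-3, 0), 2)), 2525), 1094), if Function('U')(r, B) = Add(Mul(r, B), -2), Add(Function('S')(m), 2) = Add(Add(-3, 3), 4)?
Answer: 3780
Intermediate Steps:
Function('S')(m) = 2 (Function('S')(m) = Add(-2, Add(Add(-3, 3), 4)) = Add(-2, Add(0, 4)) = Add(-2, 4) = 2)
Function('U')(r, B) = Add(-2, Mul(B, r)) (Function('U')(r, B) = Add(Mul(B, r), -2) = Add(-2, Mul(B, r)))
Add(Add(Add(Mul(Function('U')(Function('S')(2), -3), -19), Pow(Add(-3, 0), 2)), 2525), 1094) = Add(Add(Add(Mul(Add(-2, Mul(-3, 2)), -19), Pow(Add(-3, 0), 2)), 2525), 1094) = Add(Add(Add(Mul(Add(-2, -6), -19), Pow(-3, 2)), 2525), 1094) = Add(Add(Add(Mul(-8, -19), 9), 2525), 1094) = Add(Add(Add(152, 9), 2525), 1094) = Add(Add(161, 2525), 1094) = Add(2686, 1094) = 3780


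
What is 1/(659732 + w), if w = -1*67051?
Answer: 1/592681 ≈ 1.6872e-6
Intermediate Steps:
w = -67051
1/(659732 + w) = 1/(659732 - 67051) = 1/592681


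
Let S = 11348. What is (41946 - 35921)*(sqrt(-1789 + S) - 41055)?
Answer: -247356375 + 66275*sqrt(79) ≈ -2.4677e+8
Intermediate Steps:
(41946 - 35921)*(sqrt(-1789 + S) - 41055) = (41946 - 35921)*(sqrt(-1789 + 11348) - 41055) = 6025*(sqrt(9559) - 41055) = 6025*(11*sqrt(79) - 41055) = 6025*(-41055 + 11*sqrt(79)) = -247356375 + 66275*sqrt(79)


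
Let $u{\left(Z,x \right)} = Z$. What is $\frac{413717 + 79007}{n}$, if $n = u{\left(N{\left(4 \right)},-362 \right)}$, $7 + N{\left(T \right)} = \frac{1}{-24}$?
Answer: $- \frac{11825376}{169} \approx -69973.0$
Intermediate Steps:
$N{\left(T \right)} = - \frac{169}{24}$ ($N{\left(T \right)} = -7 + \frac{1}{-24} = -7 - \frac{1}{24} = - \frac{169}{24}$)
$n = - \frac{169}{24} \approx -7.0417$
$\frac{413717 + 79007}{n} = \frac{413717 + 79007}{- \frac{169}{24}} = 492724 \left(- \frac{24}{169}\right) = - \frac{11825376}{169}$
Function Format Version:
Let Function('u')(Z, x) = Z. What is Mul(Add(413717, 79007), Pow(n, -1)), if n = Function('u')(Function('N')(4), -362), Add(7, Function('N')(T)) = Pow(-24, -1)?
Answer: Rational(-11825376, 169) ≈ -69973.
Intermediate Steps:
Function('N')(T) = Rational(-169, 24) (Function('N')(T) = Add(-7, Pow(-24, -1)) = Add(-7, Rational(-1, 24)) = Rational(-169, 24))
n = Rational(-169, 24) ≈ -7.0417
Mul(Add(413717, 79007), Pow(n, -1)) = Mul(Add(413717, 79007), Pow(Rational(-169, 24), -1)) = Mul(492724, Rational(-24, 169)) = Rational(-11825376, 169)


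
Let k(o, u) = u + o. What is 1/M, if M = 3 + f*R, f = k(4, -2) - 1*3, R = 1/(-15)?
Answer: 15/46 ≈ 0.32609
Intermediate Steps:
k(o, u) = o + u
R = -1/15 ≈ -0.066667
f = -1 (f = (4 - 2) - 1*3 = 2 - 3 = -1)
M = 46/15 (M = 3 - 1*(-1/15) = 3 + 1/15 = 46/15 ≈ 3.0667)
1/M = 1/(46/15) = 15/46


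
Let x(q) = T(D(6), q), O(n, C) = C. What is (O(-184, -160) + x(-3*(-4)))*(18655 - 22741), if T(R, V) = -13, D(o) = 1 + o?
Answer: 706878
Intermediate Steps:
x(q) = -13
(O(-184, -160) + x(-3*(-4)))*(18655 - 22741) = (-160 - 13)*(18655 - 22741) = -173*(-4086) = 706878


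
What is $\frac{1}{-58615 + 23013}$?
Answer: $- \frac{1}{35602} \approx -2.8088 \cdot 10^{-5}$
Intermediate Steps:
$\frac{1}{-58615 + 23013} = \frac{1}{-35602} = - \frac{1}{35602}$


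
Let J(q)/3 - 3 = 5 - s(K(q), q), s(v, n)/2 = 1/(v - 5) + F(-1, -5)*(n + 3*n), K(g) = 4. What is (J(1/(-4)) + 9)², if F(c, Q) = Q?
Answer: 81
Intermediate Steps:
s(v, n) = -40*n + 2/(-5 + v) (s(v, n) = 2*(1/(v - 5) - 5*(n + 3*n)) = 2*(1/(-5 + v) - 20*n) = -40*n + 2/(-5 + v))
J(q) = 30 + 120*q (J(q) = 9 + 3*(5 - 2*(1 + 100*q - 20*q*4)/(-5 + 4)) = 9 + 3*(5 - 2*(1 + 100*q - 80*q)/(-1)) = 9 + 3*(5 - 2*(-1)*(1 + 20*q)) = 9 + 3*(5 - (-2 - 40*q)) = 9 + 3*(5 + (2 + 40*q)) = 9 + 3*(7 + 40*q) = 9 + (21 + 120*q) = 30 + 120*q)
(J(1/(-4)) + 9)² = ((30 + 120*(1/(-4))) + 9)² = ((30 + 120*(1*(-¼))) + 9)² = ((30 + 120*(-¼)) + 9)² = ((30 - 30) + 9)² = (0 + 9)² = 9² = 81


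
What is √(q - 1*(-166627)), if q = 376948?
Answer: 5*√21743 ≈ 737.28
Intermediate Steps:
√(q - 1*(-166627)) = √(376948 - 1*(-166627)) = √(376948 + 166627) = √543575 = 5*√21743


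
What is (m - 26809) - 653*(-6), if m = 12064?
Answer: -10827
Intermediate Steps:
(m - 26809) - 653*(-6) = (12064 - 26809) - 653*(-6) = -14745 + 3918 = -10827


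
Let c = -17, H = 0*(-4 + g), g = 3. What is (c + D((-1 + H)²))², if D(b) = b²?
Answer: 256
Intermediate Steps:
H = 0 (H = 0*(-4 + 3) = 0*(-1) = 0)
(c + D((-1 + H)²))² = (-17 + ((-1 + 0)²)²)² = (-17 + ((-1)²)²)² = (-17 + 1²)² = (-17 + 1)² = (-16)² = 256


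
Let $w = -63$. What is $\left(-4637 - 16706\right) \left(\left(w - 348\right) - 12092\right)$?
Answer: $266851529$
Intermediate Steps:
$\left(-4637 - 16706\right) \left(\left(w - 348\right) - 12092\right) = \left(-4637 - 16706\right) \left(\left(-63 - 348\right) - 12092\right) = - 21343 \left(\left(-63 - 348\right) - 12092\right) = - 21343 \left(-411 - 12092\right) = \left(-21343\right) \left(-12503\right) = 266851529$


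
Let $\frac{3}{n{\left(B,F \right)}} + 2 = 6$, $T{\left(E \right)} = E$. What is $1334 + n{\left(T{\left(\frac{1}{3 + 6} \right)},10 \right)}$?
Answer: $\frac{5339}{4} \approx 1334.8$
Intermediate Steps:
$n{\left(B,F \right)} = \frac{3}{4}$ ($n{\left(B,F \right)} = \frac{3}{-2 + 6} = \frac{3}{4}$)
$1334 + n{\left(T{\left(\frac{1}{3 + 6} \right)},10 \right)} = 1334 + \frac{3}{4} = \frac{5339}{4}$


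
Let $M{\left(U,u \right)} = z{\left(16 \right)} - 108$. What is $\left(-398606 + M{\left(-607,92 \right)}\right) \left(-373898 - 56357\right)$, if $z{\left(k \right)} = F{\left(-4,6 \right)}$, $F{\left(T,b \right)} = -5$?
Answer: $171550843345$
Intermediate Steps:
$z{\left(k \right)} = -5$
$M{\left(U,u \right)} = -113$ ($M{\left(U,u \right)} = -5 - 108 = -113$)
$\left(-398606 + M{\left(-607,92 \right)}\right) \left(-373898 - 56357\right) = \left(-398606 - 113\right) \left(-373898 - 56357\right) = \left(-398719\right) \left(-430255\right) = 171550843345$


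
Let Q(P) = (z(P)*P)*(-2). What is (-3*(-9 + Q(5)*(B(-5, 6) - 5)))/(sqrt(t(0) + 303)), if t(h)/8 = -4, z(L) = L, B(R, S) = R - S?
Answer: -2373*sqrt(271)/271 ≈ -144.15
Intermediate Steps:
t(h) = -32 (t(h) = 8*(-4) = -32)
Q(P) = -2*P**2 (Q(P) = (P*P)*(-2) = P**2*(-2) = -2*P**2)
(-3*(-9 + Q(5)*(B(-5, 6) - 5)))/(sqrt(t(0) + 303)) = (-3*(-9 + (-2*5**2)*((-5 - 1*6) - 5)))/(sqrt(-32 + 303)) = (-3*(-9 + (-2*25)*((-5 - 6) - 5)))/(sqrt(271)) = (-3*(-9 - 50*(-11 - 5)))*(sqrt(271)/271) = (-3*(-9 - 50*(-16)))*(sqrt(271)/271) = (-3*(-9 + 800))*(sqrt(271)/271) = (-3*791)*(sqrt(271)/271) = -2373*sqrt(271)/271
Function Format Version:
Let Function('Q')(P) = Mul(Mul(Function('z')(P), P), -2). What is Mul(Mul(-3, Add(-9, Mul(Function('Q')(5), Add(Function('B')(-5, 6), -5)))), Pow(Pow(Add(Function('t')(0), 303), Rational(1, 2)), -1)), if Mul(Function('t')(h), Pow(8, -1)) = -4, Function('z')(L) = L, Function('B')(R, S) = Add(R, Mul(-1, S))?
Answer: Mul(Rational(-2373, 271), Pow(271, Rational(1, 2))) ≈ -144.15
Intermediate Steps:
Function('t')(h) = -32 (Function('t')(h) = Mul(8, -4) = -32)
Function('Q')(P) = Mul(-2, Pow(P, 2)) (Function('Q')(P) = Mul(Mul(P, P), -2) = Mul(Pow(P, 2), -2) = Mul(-2, Pow(P, 2)))
Mul(Mul(-3, Add(-9, Mul(Function('Q')(5), Add(Function('B')(-5, 6), -5)))), Pow(Pow(Add(Function('t')(0), 303), Rational(1, 2)), -1)) = Mul(Mul(-3, Add(-9, Mul(Mul(-2, Pow(5, 2)), Add(Add(-5, Mul(-1, 6)), -5)))), Pow(Pow(Add(-32, 303), Rational(1, 2)), -1)) = Mul(Mul(-3, Add(-9, Mul(Mul(-2, 25), Add(Add(-5, -6), -5)))), Pow(Pow(271, Rational(1, 2)), -1)) = Mul(Mul(-3, Add(-9, Mul(-50, Add(-11, -5)))), Mul(Rational(1, 271), Pow(271, Rational(1, 2)))) = Mul(Mul(-3, Add(-9, Mul(-50, -16))), Mul(Rational(1, 271), Pow(271, Rational(1, 2)))) = Mul(Mul(-3, Add(-9, 800)), Mul(Rational(1, 271), Pow(271, Rational(1, 2)))) = Mul(Mul(-3, 791), Mul(Rational(1, 271), Pow(271, Rational(1, 2)))) = Mul(-2373, Mul(Rational(1, 271), Pow(271, Rational(1, 2)))) = Mul(Rational(-2373, 271), Pow(271, Rational(1, 2)))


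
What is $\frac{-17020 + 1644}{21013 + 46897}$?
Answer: $- \frac{7688}{33955} \approx -0.22642$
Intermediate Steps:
$\frac{-17020 + 1644}{21013 + 46897} = - \frac{15376}{67910} = \left(-15376\right) \frac{1}{67910} = - \frac{7688}{33955}$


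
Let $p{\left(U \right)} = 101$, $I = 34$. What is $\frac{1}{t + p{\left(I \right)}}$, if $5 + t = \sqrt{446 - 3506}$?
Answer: $\frac{8}{1023} - \frac{i \sqrt{85}}{2046} \approx 0.0078201 - 0.0045061 i$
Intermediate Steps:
$t = -5 + 6 i \sqrt{85}$ ($t = -5 + \sqrt{446 - 3506} = -5 + \sqrt{-3060} = -5 + 6 i \sqrt{85} \approx -5.0 + 55.317 i$)
$\frac{1}{t + p{\left(I \right)}} = \frac{1}{\left(-5 + 6 i \sqrt{85}\right) + 101} = \frac{1}{96 + 6 i \sqrt{85}}$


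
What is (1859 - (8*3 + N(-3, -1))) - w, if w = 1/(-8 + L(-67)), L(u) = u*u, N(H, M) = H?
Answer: 8236077/4481 ≈ 1838.0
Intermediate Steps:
L(u) = u²
w = 1/4481 (w = 1/(-8 + (-67)²) = 1/(-8 + 4489) = 1/4481 ≈ 0.00022316)
(1859 - (8*3 + N(-3, -1))) - w = (1859 - (8*3 - 3)) - 1*1/4481 = (1859 - (24 - 3)) - 1/4481 = (1859 - 1*21) - 1/4481 = (1859 - 21) - 1/4481 = 1838 - 1/4481 = 8236077/4481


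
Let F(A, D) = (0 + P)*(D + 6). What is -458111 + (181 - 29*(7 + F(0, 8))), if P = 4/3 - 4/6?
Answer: -1375211/3 ≈ -4.5840e+5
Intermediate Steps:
P = ⅔ (P = 4*(⅓) - 4*⅙ = 4/3 - ⅔ = ⅔ ≈ 0.66667)
F(A, D) = 4 + 2*D/3 (F(A, D) = (0 + ⅔)*(D + 6) = 2*(6 + D)/3 = 4 + 2*D/3)
-458111 + (181 - 29*(7 + F(0, 8))) = -458111 + (181 - 29*(7 + (4 + (⅔)*8))) = -458111 + (181 - 29*(7 + (4 + 16/3))) = -458111 + (181 - 29*(7 + 28/3)) = -458111 + (181 - 29*49/3) = -458111 + (181 - 1421/3) = -458111 - 878/3 = -1375211/3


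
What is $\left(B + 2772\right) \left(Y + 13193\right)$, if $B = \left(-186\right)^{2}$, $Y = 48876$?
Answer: $2319394392$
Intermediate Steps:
$B = 34596$
$\left(B + 2772\right) \left(Y + 13193\right) = \left(34596 + 2772\right) \left(48876 + 13193\right) = 37368 \cdot 62069 = 2319394392$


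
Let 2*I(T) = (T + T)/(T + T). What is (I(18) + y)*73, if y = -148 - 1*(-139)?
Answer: -1241/2 ≈ -620.50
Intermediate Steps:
y = -9 (y = -148 + 139 = -9)
I(T) = ½ (I(T) = ((T + T)/(T + T))/2 = ((2*T)/((2*T)))/2 = ((2*T)*(1/(2*T)))/2 = (½)*1 = ½)
(I(18) + y)*73 = (½ - 9)*73 = -17/2*73 = -1241/2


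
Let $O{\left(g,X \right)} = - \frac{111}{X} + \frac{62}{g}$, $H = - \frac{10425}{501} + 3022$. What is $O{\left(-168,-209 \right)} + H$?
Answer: $\frac{8799524759}{2931852} \approx 3001.4$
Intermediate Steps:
$H = \frac{501199}{167}$ ($H = \left(-10425\right) \frac{1}{501} + 3022 = - \frac{3475}{167} + 3022 = \frac{501199}{167} \approx 3001.2$)
$O{\left(-168,-209 \right)} + H = \left(- \frac{111}{-209} + \frac{62}{-168}\right) + \frac{501199}{167} = \left(\left(-111\right) \left(- \frac{1}{209}\right) + 62 \left(- \frac{1}{168}\right)\right) + \frac{501199}{167} = \left(\frac{111}{209} - \frac{31}{84}\right) + \frac{501199}{167} = \frac{2845}{17556} + \frac{501199}{167} = \frac{8799524759}{2931852}$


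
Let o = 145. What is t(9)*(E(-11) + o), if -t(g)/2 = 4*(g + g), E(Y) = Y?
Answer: -19296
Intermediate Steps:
t(g) = -16*g (t(g) = -8*(g + g) = -8*2*g = -16*g)
t(9)*(E(-11) + o) = (-16*9)*(-11 + 145) = -144*134 = -19296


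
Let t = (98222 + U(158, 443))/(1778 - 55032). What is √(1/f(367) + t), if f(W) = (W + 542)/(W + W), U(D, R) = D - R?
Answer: I*√268590063604238/16135962 ≈ 1.0157*I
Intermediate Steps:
f(W) = (542 + W)/(2*W) (f(W) = (542 + W)/((2*W)) = (542 + W)*(1/(2*W)) = (542 + W)/(2*W))
t = -97937/53254 (t = (98222 + (158 - 1*443))/(1778 - 55032) = (98222 + (158 - 443))/(-53254) = (98222 - 285)*(-1/53254) = 97937*(-1/53254) = -97937/53254 ≈ -1.8391)
√(1/f(367) + t) = √(1/((½)*(542 + 367)/367) - 97937/53254) = √(1/((½)*(1/367)*909) - 97937/53254) = √(1/(909/734) - 97937/53254) = √(734/909 - 97937/53254) = √(-49936297/48407886) = I*√268590063604238/16135962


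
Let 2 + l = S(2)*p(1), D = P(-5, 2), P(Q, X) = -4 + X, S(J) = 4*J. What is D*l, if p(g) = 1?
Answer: -12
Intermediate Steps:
D = -2 (D = -4 + 2 = -2)
l = 6 (l = -2 + (4*2)*1 = -2 + 8*1 = -2 + 8 = 6)
D*l = -2*6 = -12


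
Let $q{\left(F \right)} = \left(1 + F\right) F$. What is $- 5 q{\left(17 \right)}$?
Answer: $-1530$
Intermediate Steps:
$q{\left(F \right)} = F \left(1 + F\right)$
$- 5 q{\left(17 \right)} = - 5 \cdot 17 \left(1 + 17\right) = - 5 \cdot 17 \cdot 18 = \left(-5\right) 306 = -1530$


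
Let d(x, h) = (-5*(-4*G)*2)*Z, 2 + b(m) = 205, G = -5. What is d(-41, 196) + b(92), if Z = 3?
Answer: -397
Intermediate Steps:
b(m) = 203 (b(m) = -2 + 205 = 203)
d(x, h) = -600 (d(x, h) = -5*(-4*(-5))*2*3 = -100*2*3 = -5*40*3 = -200*3 = -600)
d(-41, 196) + b(92) = -600 + 203 = -397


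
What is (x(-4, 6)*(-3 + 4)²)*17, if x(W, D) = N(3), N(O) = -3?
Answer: -51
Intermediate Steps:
x(W, D) = -3
(x(-4, 6)*(-3 + 4)²)*17 = -3*(-3 + 4)²*17 = -3*1²*17 = -3*1*17 = -3*17 = -51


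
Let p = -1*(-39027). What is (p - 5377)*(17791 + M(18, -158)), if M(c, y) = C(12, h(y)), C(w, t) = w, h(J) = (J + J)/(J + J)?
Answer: 599070950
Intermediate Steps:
h(J) = 1 (h(J) = (2*J)/((2*J)) = (2*J)*(1/(2*J)) = 1)
p = 39027
M(c, y) = 12
(p - 5377)*(17791 + M(18, -158)) = (39027 - 5377)*(17791 + 12) = 33650*17803 = 599070950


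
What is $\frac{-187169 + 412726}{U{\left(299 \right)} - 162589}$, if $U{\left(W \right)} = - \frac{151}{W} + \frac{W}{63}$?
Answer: $- \frac{4248817209}{3062609105} \approx -1.3873$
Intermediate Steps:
$U{\left(W \right)} = - \frac{151}{W} + \frac{W}{63}$ ($U{\left(W \right)} = - \frac{151}{W} + W \frac{1}{63} = - \frac{151}{W} + \frac{W}{63}$)
$\frac{-187169 + 412726}{U{\left(299 \right)} - 162589} = \frac{-187169 + 412726}{\left(- \frac{151}{299} + \frac{1}{63} \cdot 299\right) - 162589} = \frac{225557}{\left(\left(-151\right) \frac{1}{299} + \frac{299}{63}\right) - 162589} = \frac{225557}{\left(- \frac{151}{299} + \frac{299}{63}\right) - 162589} = \frac{225557}{\frac{79888}{18837} - 162589} = \frac{225557}{- \frac{3062609105}{18837}} = 225557 \left(- \frac{18837}{3062609105}\right) = - \frac{4248817209}{3062609105}$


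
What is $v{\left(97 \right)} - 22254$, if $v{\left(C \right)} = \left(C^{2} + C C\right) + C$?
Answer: $-3339$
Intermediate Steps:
$v{\left(C \right)} = C + 2 C^{2}$ ($v{\left(C \right)} = \left(C^{2} + C^{2}\right) + C = 2 C^{2} + C = C + 2 C^{2}$)
$v{\left(97 \right)} - 22254 = 97 \left(1 + 2 \cdot 97\right) - 22254 = 97 \left(1 + 194\right) - 22254 = 97 \cdot 195 - 22254 = 18915 - 22254 = -3339$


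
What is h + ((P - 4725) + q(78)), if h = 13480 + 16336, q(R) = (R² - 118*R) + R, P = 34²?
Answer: 23205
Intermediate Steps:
P = 1156
q(R) = R² - 117*R
h = 29816
h + ((P - 4725) + q(78)) = 29816 + ((1156 - 4725) + 78*(-117 + 78)) = 29816 + (-3569 + 78*(-39)) = 29816 + (-3569 - 3042) = 29816 - 6611 = 23205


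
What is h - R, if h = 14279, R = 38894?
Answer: -24615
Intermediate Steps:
h - R = 14279 - 1*38894 = 14279 - 38894 = -24615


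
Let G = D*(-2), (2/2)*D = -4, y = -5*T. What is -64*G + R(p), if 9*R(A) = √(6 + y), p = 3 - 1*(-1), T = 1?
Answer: -4607/9 ≈ -511.89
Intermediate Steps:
y = -5 (y = -5*1 = -5)
D = -4
p = 4 (p = 3 + 1 = 4)
G = 8 (G = -4*(-2) = 8)
R(A) = ⅑ (R(A) = √(6 - 5)/9 = √1/9 = (⅑)*1 = ⅑)
-64*G + R(p) = -64*8 + ⅑ = -512 + ⅑ = -4607/9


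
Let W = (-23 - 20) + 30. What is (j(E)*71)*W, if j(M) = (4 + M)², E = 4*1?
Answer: -59072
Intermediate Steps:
E = 4
W = -13 (W = -43 + 30 = -13)
(j(E)*71)*W = ((4 + 4)²*71)*(-13) = (8²*71)*(-13) = (64*71)*(-13) = 4544*(-13) = -59072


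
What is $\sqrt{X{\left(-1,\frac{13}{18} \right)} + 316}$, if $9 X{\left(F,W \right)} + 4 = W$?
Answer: $\frac{\sqrt{102266}}{18} \approx 17.766$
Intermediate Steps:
$X{\left(F,W \right)} = - \frac{4}{9} + \frac{W}{9}$
$\sqrt{X{\left(-1,\frac{13}{18} \right)} + 316} = \sqrt{\left(- \frac{4}{9} + \frac{13 \cdot \frac{1}{18}}{9}\right) + 316} = \sqrt{\left(- \frac{4}{9} + \frac{1}{9} \cdot \frac{13}{18}\right) + 316} = \sqrt{\left(- \frac{4}{9} + \frac{13}{162}\right) + 316} = \sqrt{- \frac{59}{162} + 316} = \sqrt{\frac{51133}{162}} = \frac{\sqrt{102266}}{18}$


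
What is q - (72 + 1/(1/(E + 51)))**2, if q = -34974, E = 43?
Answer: -62530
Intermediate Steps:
q - (72 + 1/(1/(E + 51)))**2 = -34974 - (72 + 1/(1/(43 + 51)))**2 = -34974 - (72 + 1/(1/94))**2 = -34974 - (72 + 94)**2 = -34974 - 1*166**2 = -34974 - 1*27556 = -34974 - 27556 = -62530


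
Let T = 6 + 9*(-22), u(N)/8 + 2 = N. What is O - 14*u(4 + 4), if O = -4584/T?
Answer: -5185/8 ≈ -648.13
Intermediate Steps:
u(N) = -16 + 8*N
T = -192 (T = 6 - 198 = -192)
O = 191/8 (O = -4584/(-192) = -4584*(-1/192) = 191/8 ≈ 23.875)
O - 14*u(4 + 4) = 191/8 - 14*(-16 + 8*(4 + 4)) = 191/8 - 14*(-16 + 8*8) = 191/8 - 14*(-16 + 64) = 191/8 - 14*48 = 191/8 - 1*672 = 191/8 - 672 = -5185/8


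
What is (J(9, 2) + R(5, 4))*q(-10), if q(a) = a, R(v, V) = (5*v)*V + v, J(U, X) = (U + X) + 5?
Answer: -1210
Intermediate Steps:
J(U, X) = 5 + U + X
R(v, V) = v + 5*V*v (R(v, V) = 5*V*v + v = v + 5*V*v)
(J(9, 2) + R(5, 4))*q(-10) = ((5 + 9 + 2) + 5*(1 + 5*4))*(-10) = (16 + 5*(1 + 20))*(-10) = (16 + 5*21)*(-10) = (16 + 105)*(-10) = 121*(-10) = -1210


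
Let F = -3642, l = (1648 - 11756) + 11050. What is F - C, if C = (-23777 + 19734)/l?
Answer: -3426721/942 ≈ -3637.7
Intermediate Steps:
l = 942 (l = -10108 + 11050 = 942)
C = -4043/942 (C = (-23777 + 19734)/942 = -4043*1/942 = -4043/942 ≈ -4.2919)
F - C = -3642 - 1*(-4043/942) = -3642 + 4043/942 = -3426721/942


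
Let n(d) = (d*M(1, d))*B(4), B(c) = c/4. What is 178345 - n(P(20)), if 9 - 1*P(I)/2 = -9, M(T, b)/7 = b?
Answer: 169273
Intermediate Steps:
M(T, b) = 7*b
B(c) = c/4 (B(c) = c*(1/4) = c/4)
P(I) = 36 (P(I) = 18 - 2*(-9) = 18 + 18 = 36)
n(d) = 7*d**2 (n(d) = (d*(7*d))*((1/4)*4) = (7*d**2)*1 = 7*d**2)
178345 - n(P(20)) = 178345 - 7*36**2 = 178345 - 7*1296 = 178345 - 1*9072 = 178345 - 9072 = 169273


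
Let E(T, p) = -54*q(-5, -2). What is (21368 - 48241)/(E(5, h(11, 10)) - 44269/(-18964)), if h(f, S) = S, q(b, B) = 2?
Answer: 509619572/2003843 ≈ 254.32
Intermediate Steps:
E(T, p) = -108 (E(T, p) = -54*2 = -108)
(21368 - 48241)/(E(5, h(11, 10)) - 44269/(-18964)) = (21368 - 48241)/(-108 - 44269/(-18964)) = -26873/(-108 - 44269*(-1/18964)) = -26873/(-108 + 44269/18964) = -26873/(-2003843/18964) = -26873*(-18964/2003843) = 509619572/2003843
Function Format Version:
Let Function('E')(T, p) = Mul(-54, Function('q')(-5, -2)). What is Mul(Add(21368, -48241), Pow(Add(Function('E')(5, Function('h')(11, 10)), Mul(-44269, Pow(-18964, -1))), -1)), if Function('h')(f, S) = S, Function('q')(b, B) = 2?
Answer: Rational(509619572, 2003843) ≈ 254.32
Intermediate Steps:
Function('E')(T, p) = -108 (Function('E')(T, p) = Mul(-54, 2) = -108)
Mul(Add(21368, -48241), Pow(Add(Function('E')(5, Function('h')(11, 10)), Mul(-44269, Pow(-18964, -1))), -1)) = Mul(Add(21368, -48241), Pow(Add(-108, Mul(-44269, Pow(-18964, -1))), -1)) = Mul(-26873, Pow(Add(-108, Mul(-44269, Rational(-1, 18964))), -1)) = Mul(-26873, Pow(Add(-108, Rational(44269, 18964)), -1)) = Mul(-26873, Pow(Rational(-2003843, 18964), -1)) = Mul(-26873, Rational(-18964, 2003843)) = Rational(509619572, 2003843)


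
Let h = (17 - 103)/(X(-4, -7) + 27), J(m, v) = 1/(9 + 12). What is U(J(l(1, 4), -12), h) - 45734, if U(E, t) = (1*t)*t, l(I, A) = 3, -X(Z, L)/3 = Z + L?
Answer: -41158751/900 ≈ -45732.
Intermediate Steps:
X(Z, L) = -3*L - 3*Z (X(Z, L) = -3*(Z + L) = -3*(L + Z) = -3*L - 3*Z)
J(m, v) = 1/21
h = -43/30 (h = (17 - 103)/((-3*(-7) - 3*(-4)) + 27) = -86/((21 + 12) + 27) = -86/(33 + 27) = -86/60 = -86*1/60 = -43/30 ≈ -1.4333)
U(E, t) = t**2 (U(E, t) = t*t = t**2)
U(J(l(1, 4), -12), h) - 45734 = (-43/30)**2 - 45734 = 1849/900 - 45734 = -41158751/900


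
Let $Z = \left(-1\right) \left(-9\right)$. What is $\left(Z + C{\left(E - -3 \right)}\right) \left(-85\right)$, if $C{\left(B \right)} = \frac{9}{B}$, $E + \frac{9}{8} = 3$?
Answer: $- \frac{11985}{13} \approx -921.92$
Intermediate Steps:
$E = \frac{15}{8}$ ($E = - \frac{9}{8} + 3 = \frac{15}{8} \approx 1.875$)
$Z = 9$
$\left(Z + C{\left(E - -3 \right)}\right) \left(-85\right) = \left(9 + \frac{9}{\frac{15}{8} - -3}\right) \left(-85\right) = \left(9 + \frac{9}{\frac{15}{8} + 3}\right) \left(-85\right) = \left(9 + \frac{9}{\frac{39}{8}}\right) \left(-85\right) = \left(9 + 9 \cdot \frac{8}{39}\right) \left(-85\right) = \left(9 + \frac{24}{13}\right) \left(-85\right) = \frac{141}{13} \left(-85\right) = - \frac{11985}{13}$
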